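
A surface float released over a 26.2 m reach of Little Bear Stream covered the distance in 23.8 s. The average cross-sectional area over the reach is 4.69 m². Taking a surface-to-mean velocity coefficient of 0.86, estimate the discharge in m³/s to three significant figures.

v_surface = L / t̄ = 26.2 / 23.8 = 1.101 m/s
v_mean = 0.86 × 1.101 = 0.9467 m/s
Q = A × v_mean = 4.69 × 0.9467 = 4.440 m³/s

4.44 m³/s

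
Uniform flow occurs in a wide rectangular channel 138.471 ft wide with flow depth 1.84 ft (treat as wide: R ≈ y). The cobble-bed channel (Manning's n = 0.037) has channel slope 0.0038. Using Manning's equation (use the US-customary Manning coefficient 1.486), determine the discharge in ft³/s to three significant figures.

947 ft³/s

A = b·y = 138.471 × 1.84 = 254.8 ft²
Wide channel: R ≈ y = 1.84 ft
Q = (1.486/n)·A·R^(2/3)·S^(1/2) = (1.486/0.037) × 254.8 × 1.840^(2/3) × 0.0038^(1/2) = 947.2 ft³/s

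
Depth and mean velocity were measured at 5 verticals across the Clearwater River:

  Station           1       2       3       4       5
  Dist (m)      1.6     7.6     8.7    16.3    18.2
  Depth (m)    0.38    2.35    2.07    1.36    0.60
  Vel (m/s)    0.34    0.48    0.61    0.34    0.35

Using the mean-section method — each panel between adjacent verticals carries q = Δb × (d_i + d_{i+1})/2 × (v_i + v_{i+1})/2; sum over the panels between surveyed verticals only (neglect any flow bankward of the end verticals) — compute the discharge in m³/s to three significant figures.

11.5 m³/s

Panel 1-2: Δb = 6 m, d̄ = (0.38+2.35)/2 = 1.365, v̄ = (0.34+0.48)/2 = 0.41 → q = 6×1.365×0.41 = 3.358 m³/s
Panel 2-3: Δb = 1.1 m, d̄ = (2.35+2.07)/2 = 2.21, v̄ = (0.48+0.61)/2 = 0.545 → q = 1.1×2.21×0.545 = 1.325 m³/s
Panel 3-4: Δb = 7.6 m, d̄ = (2.07+1.36)/2 = 1.715, v̄ = (0.61+0.34)/2 = 0.475 → q = 7.6×1.715×0.475 = 6.191 m³/s
Panel 4-5: Δb = 1.9 m, d̄ = (1.36+0.60)/2 = 0.98, v̄ = (0.34+0.35)/2 = 0.345 → q = 1.9×0.98×0.345 = 0.6424 m³/s
Q = Σ q = 11.52 m³/s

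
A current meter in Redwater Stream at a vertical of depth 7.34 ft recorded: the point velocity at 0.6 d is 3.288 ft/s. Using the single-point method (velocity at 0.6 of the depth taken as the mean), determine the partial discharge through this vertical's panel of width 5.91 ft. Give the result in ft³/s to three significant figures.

v̄ = v₀.₆ = 3.288 ft/s
q = v̄ × d × w = 3.288 × 7.34 × 5.91 = 142.6 ft³/s

143 ft³/s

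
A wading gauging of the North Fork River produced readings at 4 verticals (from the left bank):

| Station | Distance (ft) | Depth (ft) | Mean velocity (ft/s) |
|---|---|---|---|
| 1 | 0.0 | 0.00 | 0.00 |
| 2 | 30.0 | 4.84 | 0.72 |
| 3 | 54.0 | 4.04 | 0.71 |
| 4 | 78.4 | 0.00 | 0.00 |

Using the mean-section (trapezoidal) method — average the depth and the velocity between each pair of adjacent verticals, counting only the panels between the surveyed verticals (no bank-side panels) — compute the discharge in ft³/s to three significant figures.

120 ft³/s

Panel 1-2: Δb = 30 ft, d̄ = (0.00+4.84)/2 = 2.42, v̄ = (0.00+0.72)/2 = 0.36 → q = 30×2.42×0.36 = 26.14 ft³/s
Panel 2-3: Δb = 24 ft, d̄ = (4.84+4.04)/2 = 4.44, v̄ = (0.72+0.71)/2 = 0.715 → q = 24×4.44×0.715 = 76.19 ft³/s
Panel 3-4: Δb = 24.4 ft, d̄ = (4.04+0.00)/2 = 2.02, v̄ = (0.71+0.00)/2 = 0.355 → q = 24.4×2.02×0.355 = 17.50 ft³/s
Q = Σ q = 119.8 ft³/s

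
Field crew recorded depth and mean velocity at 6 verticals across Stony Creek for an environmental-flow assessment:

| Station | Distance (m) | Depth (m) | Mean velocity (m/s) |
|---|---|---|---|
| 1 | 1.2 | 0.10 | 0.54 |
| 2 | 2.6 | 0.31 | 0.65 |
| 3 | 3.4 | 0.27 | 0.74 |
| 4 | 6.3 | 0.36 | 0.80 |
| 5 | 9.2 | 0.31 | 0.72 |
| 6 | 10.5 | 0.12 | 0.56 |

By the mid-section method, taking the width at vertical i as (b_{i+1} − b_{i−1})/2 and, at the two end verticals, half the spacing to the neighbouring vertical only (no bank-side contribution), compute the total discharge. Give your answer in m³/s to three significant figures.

1.98 m³/s

w_1 = (2.6 − 1.2)/2 = 0.7 m; q_1 = 0.54 × 0.10 × 0.7 = 0.03780 m³/s
w_2 = (3.4 − 1.2)/2 = 1.1 m; q_2 = 0.65 × 0.31 × 1.1 = 0.2217 m³/s
w_3 = (6.3 − 2.6)/2 = 1.85 m; q_3 = 0.74 × 0.27 × 1.85 = 0.3696 m³/s
w_4 = (9.2 − 3.4)/2 = 2.9 m; q_4 = 0.80 × 0.36 × 2.9 = 0.8352 m³/s
w_5 = (10.5 − 6.3)/2 = 2.1 m; q_5 = 0.72 × 0.31 × 2.1 = 0.4687 m³/s
w_6 = (10.5 − 9.2)/2 = 0.65 m; q_6 = 0.56 × 0.12 × 0.65 = 0.04368 m³/s
Q = Σ qᵢ = 1.977 m³/s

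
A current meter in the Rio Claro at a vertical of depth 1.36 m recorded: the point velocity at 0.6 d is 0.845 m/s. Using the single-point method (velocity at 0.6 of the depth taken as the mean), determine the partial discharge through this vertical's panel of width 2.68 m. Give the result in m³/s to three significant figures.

3.08 m³/s

v̄ = v₀.₆ = 0.845 m/s
q = v̄ × d × w = 0.8450 × 1.36 × 2.68 = 3.080 m³/s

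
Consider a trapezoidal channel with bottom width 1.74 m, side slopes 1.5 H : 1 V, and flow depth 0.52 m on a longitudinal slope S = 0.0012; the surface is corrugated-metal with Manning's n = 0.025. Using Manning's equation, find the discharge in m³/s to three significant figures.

A = (b + z·y)·y = (1.74 + 1.5×0.52)×0.52 = 1.310 m²
P = b + 2y√(1+z²) = 1.74 + 2×0.52×√(1+1.5²) = 3.615 m
R = A/P = 1.310/3.615 = 0.3625 m
Q = (1/n)·A·R^(2/3)·S^(1/2) = (1/0.025) × 1.310 × 0.3625^(2/3) × 0.0012^(1/2) = 0.9231 m³/s

0.923 m³/s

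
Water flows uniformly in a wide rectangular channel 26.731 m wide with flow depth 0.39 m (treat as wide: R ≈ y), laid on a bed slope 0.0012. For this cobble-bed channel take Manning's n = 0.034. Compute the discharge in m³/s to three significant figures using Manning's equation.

5.67 m³/s

A = b·y = 26.731 × 0.39 = 10.43 m²
Wide channel: R ≈ y = 0.39 m
Q = (1/n)·A·R^(2/3)·S^(1/2) = (1/0.034) × 10.43 × 0.3900^(2/3) × 0.0012^(1/2) = 5.670 m³/s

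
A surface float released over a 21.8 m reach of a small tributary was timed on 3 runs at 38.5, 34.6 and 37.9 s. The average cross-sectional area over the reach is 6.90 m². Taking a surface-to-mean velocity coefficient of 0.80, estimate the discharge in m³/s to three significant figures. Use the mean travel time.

t̄ = (38.5 + 34.6 + 37.9) / 3 = 37 s
v_surface = L / t̄ = 21.8 / 37 = 0.5892 m/s
v_mean = 0.80 × 0.5892 = 0.4714 m/s
Q = A × v_mean = 6.90 × 0.4714 = 3.252 m³/s

3.25 m³/s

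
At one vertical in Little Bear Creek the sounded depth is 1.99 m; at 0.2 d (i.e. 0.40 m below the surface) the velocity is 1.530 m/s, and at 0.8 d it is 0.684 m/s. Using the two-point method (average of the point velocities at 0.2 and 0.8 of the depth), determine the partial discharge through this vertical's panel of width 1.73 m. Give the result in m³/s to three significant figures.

v̄ = (1.530 + 0.684) / 2 = 1.107 m/s
q = v̄ × d × w = 1.107 × 1.99 × 1.73 = 3.811 m³/s

3.81 m³/s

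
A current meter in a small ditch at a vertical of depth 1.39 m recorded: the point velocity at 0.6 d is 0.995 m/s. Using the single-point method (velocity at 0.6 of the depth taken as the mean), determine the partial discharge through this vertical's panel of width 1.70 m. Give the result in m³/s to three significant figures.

2.35 m³/s

v̄ = v₀.₆ = 0.995 m/s
q = v̄ × d × w = 0.9950 × 1.39 × 1.70 = 2.351 m³/s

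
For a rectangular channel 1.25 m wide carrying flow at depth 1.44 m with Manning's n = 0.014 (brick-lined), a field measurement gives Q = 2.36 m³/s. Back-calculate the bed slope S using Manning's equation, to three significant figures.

A = b·y = 1.25 × 1.44 = 1.800 m²
P = b + 2y = 1.25 + 2×1.44 = 4.130 m
R = A/P = 1.800/4.130 = 0.4358 m
S = (Q·n / (1·A·R^(2/3)))² = (2.36×0.014 / (1×1.800×0.5748))² = 0.001020

0.00102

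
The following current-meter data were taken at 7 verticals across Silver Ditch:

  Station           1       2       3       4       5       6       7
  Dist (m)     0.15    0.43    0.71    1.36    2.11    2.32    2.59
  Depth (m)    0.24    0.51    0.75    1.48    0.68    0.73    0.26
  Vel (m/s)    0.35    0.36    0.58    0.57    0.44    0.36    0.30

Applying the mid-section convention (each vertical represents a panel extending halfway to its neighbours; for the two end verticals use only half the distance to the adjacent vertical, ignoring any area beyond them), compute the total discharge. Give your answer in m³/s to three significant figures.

w_1 = (0.43 − 0.15)/2 = 0.14 m; q_1 = 0.35 × 0.24 × 0.14 = 0.01176 m³/s
w_2 = (0.71 − 0.15)/2 = 0.28 m; q_2 = 0.36 × 0.51 × 0.28 = 0.05141 m³/s
w_3 = (1.36 − 0.43)/2 = 0.465 m; q_3 = 0.58 × 0.75 × 0.465 = 0.2023 m³/s
w_4 = (2.11 − 0.71)/2 = 0.7 m; q_4 = 0.57 × 1.48 × 0.7 = 0.5905 m³/s
w_5 = (2.32 − 1.36)/2 = 0.48 m; q_5 = 0.44 × 0.68 × 0.48 = 0.1436 m³/s
w_6 = (2.59 − 2.11)/2 = 0.24 m; q_6 = 0.36 × 0.73 × 0.24 = 0.06307 m³/s
w_7 = (2.59 − 2.32)/2 = 0.135 m; q_7 = 0.30 × 0.26 × 0.135 = 0.01053 m³/s
Q = Σ qᵢ = 1.073 m³/s

1.07 m³/s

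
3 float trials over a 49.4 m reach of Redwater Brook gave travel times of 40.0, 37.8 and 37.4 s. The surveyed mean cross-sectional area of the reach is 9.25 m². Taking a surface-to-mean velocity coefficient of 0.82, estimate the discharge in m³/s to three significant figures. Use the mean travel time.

t̄ = (40.0 + 37.8 + 37.4) / 3 = 38.4 s
v_surface = L / t̄ = 49.4 / 38.4 = 1.286 m/s
v_mean = 0.82 × 1.286 = 1.055 m/s
Q = A × v_mean = 9.25 × 1.055 = 9.758 m³/s

9.76 m³/s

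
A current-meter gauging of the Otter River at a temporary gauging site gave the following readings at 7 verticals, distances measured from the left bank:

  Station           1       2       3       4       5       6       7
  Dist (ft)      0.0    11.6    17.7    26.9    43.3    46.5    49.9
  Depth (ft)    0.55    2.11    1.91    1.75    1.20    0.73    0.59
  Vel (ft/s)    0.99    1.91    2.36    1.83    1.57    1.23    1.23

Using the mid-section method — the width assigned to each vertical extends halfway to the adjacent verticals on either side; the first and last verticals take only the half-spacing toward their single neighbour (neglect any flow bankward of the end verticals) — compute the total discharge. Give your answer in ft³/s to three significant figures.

137 ft³/s

w_1 = (11.6 − 0.0)/2 = 5.8 ft; q_1 = 0.99 × 0.55 × 5.8 = 3.158 ft³/s
w_2 = (17.7 − 0.0)/2 = 8.85 ft; q_2 = 1.91 × 2.11 × 8.85 = 35.67 ft³/s
w_3 = (26.9 − 11.6)/2 = 7.65 ft; q_3 = 2.36 × 1.91 × 7.65 = 34.48 ft³/s
w_4 = (43.3 − 17.7)/2 = 12.8 ft; q_4 = 1.83 × 1.75 × 12.8 = 40.99 ft³/s
w_5 = (46.5 − 26.9)/2 = 9.8 ft; q_5 = 1.57 × 1.20 × 9.8 = 18.46 ft³/s
w_6 = (49.9 − 43.3)/2 = 3.3 ft; q_6 = 1.23 × 0.73 × 3.3 = 2.963 ft³/s
w_7 = (49.9 − 46.5)/2 = 1.7 ft; q_7 = 1.23 × 0.59 × 1.7 = 1.234 ft³/s
Q = Σ qᵢ = 137.0 ft³/s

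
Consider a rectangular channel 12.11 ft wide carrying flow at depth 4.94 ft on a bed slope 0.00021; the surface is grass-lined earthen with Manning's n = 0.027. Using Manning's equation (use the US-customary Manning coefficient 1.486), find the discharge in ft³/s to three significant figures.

A = b·y = 12.11 × 4.94 = 59.82 ft²
P = b + 2y = 12.11 + 2×4.94 = 21.99 ft
R = A/P = 59.82/21.99 = 2.720 ft
Q = (1.486/n)·A·R^(2/3)·S^(1/2) = (1.486/0.027) × 59.82 × 2.720^(2/3) × 0.00021^(1/2) = 92.98 ft³/s

93.0 ft³/s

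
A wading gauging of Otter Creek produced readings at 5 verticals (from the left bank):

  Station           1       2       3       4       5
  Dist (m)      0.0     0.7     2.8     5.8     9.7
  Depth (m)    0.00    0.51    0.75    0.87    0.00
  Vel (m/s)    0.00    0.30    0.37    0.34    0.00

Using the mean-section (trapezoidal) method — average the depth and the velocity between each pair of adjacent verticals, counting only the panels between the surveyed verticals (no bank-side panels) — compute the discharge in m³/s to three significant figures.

Panel 1-2: Δb = 0.7 m, d̄ = (0.00+0.51)/2 = 0.255, v̄ = (0.00+0.30)/2 = 0.15 → q = 0.7×0.255×0.15 = 0.02678 m³/s
Panel 2-3: Δb = 2.1 m, d̄ = (0.51+0.75)/2 = 0.63, v̄ = (0.30+0.37)/2 = 0.335 → q = 2.1×0.63×0.335 = 0.4432 m³/s
Panel 3-4: Δb = 3 m, d̄ = (0.75+0.87)/2 = 0.81, v̄ = (0.37+0.34)/2 = 0.355 → q = 3×0.81×0.355 = 0.8627 m³/s
Panel 4-5: Δb = 3.9 m, d̄ = (0.87+0.00)/2 = 0.435, v̄ = (0.34+0.00)/2 = 0.17 → q = 3.9×0.435×0.17 = 0.2884 m³/s
Q = Σ q = 1.621 m³/s

1.62 m³/s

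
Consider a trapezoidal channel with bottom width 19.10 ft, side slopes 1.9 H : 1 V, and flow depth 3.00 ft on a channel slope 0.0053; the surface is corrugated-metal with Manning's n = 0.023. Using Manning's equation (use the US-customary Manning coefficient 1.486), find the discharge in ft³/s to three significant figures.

A = (b + z·y)·y = (19.10 + 1.9×3.00)×3.00 = 74.40 ft²
P = b + 2y√(1+z²) = 19.10 + 2×3.00×√(1+1.9²) = 31.98 ft
R = A/P = 74.40/31.98 = 2.326 ft
Q = (1.486/n)·A·R^(2/3)·S^(1/2) = (1.486/0.023) × 74.40 × 2.326^(2/3) × 0.0053^(1/2) = 614.4 ft³/s

614 ft³/s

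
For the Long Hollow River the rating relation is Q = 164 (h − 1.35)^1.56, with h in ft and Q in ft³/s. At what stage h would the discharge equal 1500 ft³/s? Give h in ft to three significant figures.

h − h₀ = (Q/C)^(1/b) = (1500/164)^(1/1.56) = 4.132 ft
h = 1.35 + 4.132 = 5.482 ft

5.48 ft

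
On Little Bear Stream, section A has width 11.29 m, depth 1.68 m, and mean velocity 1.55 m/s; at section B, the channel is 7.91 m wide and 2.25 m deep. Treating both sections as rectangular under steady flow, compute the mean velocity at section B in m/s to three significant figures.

Q = A₁V₁ = (11.29×1.68) × 1.55 = 29.40 m³/s
A₂ = 7.91 × 2.25 = 17.80 m²
V₂ = Q/A₂ = 29.40/17.80 = 1.652 m/s

1.65 m/s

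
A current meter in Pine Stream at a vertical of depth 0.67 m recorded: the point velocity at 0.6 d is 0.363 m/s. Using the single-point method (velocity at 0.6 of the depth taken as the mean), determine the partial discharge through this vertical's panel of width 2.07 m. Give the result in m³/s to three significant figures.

0.503 m³/s

v̄ = v₀.₆ = 0.363 m/s
q = v̄ × d × w = 0.3630 × 0.67 × 2.07 = 0.5034 m³/s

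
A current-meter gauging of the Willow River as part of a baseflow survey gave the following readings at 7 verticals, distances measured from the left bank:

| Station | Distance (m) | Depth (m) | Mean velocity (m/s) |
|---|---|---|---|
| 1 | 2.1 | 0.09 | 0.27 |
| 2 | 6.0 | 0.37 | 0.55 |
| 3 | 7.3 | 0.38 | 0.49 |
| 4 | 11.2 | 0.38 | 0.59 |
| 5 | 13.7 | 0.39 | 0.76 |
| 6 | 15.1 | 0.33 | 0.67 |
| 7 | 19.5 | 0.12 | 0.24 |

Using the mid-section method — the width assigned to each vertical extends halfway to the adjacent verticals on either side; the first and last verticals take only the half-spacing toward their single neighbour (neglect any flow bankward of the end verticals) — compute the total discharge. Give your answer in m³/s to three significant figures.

w_1 = (6.0 − 2.1)/2 = 1.95 m; q_1 = 0.27 × 0.09 × 1.95 = 0.04739 m³/s
w_2 = (7.3 − 2.1)/2 = 2.6 m; q_2 = 0.55 × 0.37 × 2.6 = 0.5291 m³/s
w_3 = (11.2 − 6.0)/2 = 2.6 m; q_3 = 0.49 × 0.38 × 2.6 = 0.4841 m³/s
w_4 = (13.7 − 7.3)/2 = 3.2 m; q_4 = 0.59 × 0.38 × 3.2 = 0.7174 m³/s
w_5 = (15.1 − 11.2)/2 = 1.95 m; q_5 = 0.76 × 0.39 × 1.95 = 0.5780 m³/s
w_6 = (19.5 − 13.7)/2 = 2.9 m; q_6 = 0.67 × 0.33 × 2.9 = 0.6412 m³/s
w_7 = (19.5 − 15.1)/2 = 2.2 m; q_7 = 0.24 × 0.12 × 2.2 = 0.06336 m³/s
Q = Σ qᵢ = 3.061 m³/s

3.06 m³/s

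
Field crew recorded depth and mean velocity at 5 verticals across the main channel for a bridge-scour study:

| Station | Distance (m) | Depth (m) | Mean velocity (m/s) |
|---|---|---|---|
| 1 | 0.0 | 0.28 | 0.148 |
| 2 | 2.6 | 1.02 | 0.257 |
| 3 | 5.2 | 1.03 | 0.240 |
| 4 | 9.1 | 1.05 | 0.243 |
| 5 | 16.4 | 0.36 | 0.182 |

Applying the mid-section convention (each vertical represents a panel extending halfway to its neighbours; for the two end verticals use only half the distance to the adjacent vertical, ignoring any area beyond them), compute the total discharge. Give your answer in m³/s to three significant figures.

3.21 m³/s

w_1 = (2.6 − 0.0)/2 = 1.3 m; q_1 = 0.148 × 0.28 × 1.3 = 0.05387 m³/s
w_2 = (5.2 − 0.0)/2 = 2.6 m; q_2 = 0.257 × 1.02 × 2.6 = 0.6816 m³/s
w_3 = (9.1 − 2.6)/2 = 3.25 m; q_3 = 0.240 × 1.03 × 3.25 = 0.8034 m³/s
w_4 = (16.4 − 5.2)/2 = 5.6 m; q_4 = 0.243 × 1.05 × 5.6 = 1.429 m³/s
w_5 = (16.4 − 9.1)/2 = 3.65 m; q_5 = 0.182 × 0.36 × 3.65 = 0.2391 m³/s
Q = Σ qᵢ = 3.207 m³/s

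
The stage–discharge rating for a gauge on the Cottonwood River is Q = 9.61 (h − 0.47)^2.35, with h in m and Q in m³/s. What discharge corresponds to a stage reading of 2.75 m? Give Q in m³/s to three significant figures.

66.7 m³/s

Q = 9.61 × (2.75 − 0.47)^2.35 = 9.61 × 2.28^2.35 = 66.66 m³/s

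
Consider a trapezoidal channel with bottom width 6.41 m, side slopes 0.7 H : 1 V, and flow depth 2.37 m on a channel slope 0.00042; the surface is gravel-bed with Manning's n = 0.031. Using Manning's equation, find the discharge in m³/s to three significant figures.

17.1 m³/s

A = (b + z·y)·y = (6.41 + 0.7×2.37)×2.37 = 19.12 m²
P = b + 2y√(1+z²) = 6.41 + 2×2.37×√(1+0.7²) = 12.20 m
R = A/P = 19.12/12.20 = 1.568 m
Q = (1/n)·A·R^(2/3)·S^(1/2) = (1/0.031) × 19.12 × 1.568^(2/3) × 0.00042^(1/2) = 17.06 m³/s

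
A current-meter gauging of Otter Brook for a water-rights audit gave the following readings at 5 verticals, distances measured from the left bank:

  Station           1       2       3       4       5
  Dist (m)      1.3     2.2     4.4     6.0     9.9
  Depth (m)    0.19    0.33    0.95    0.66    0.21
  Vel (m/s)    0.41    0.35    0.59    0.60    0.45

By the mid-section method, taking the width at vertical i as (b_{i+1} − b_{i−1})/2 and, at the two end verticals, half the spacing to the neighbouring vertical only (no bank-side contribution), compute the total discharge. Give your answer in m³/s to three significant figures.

w_1 = (2.2 − 1.3)/2 = 0.45 m; q_1 = 0.41 × 0.19 × 0.45 = 0.03506 m³/s
w_2 = (4.4 − 1.3)/2 = 1.55 m; q_2 = 0.35 × 0.33 × 1.55 = 0.1790 m³/s
w_3 = (6.0 − 2.2)/2 = 1.9 m; q_3 = 0.59 × 0.95 × 1.9 = 1.065 m³/s
w_4 = (9.9 − 4.4)/2 = 2.75 m; q_4 = 0.60 × 0.66 × 2.75 = 1.089 m³/s
w_5 = (9.9 − 6.0)/2 = 1.95 m; q_5 = 0.45 × 0.21 × 1.95 = 0.1843 m³/s
Q = Σ qᵢ = 2.552 m³/s

2.55 m³/s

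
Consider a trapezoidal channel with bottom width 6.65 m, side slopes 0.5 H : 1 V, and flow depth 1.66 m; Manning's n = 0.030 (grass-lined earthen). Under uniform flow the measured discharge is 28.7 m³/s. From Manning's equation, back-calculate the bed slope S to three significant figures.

0.00378

A = (b + z·y)·y = (6.65 + 0.5×1.66)×1.66 = 12.42 m²
P = b + 2y√(1+z²) = 6.65 + 2×1.66×√(1+0.5²) = 10.36 m
R = A/P = 12.42/10.36 = 1.198 m
S = (Q·n / (1·A·R^(2/3)))² = (28.7×0.030 / (1×12.42×1.128))² = 0.003778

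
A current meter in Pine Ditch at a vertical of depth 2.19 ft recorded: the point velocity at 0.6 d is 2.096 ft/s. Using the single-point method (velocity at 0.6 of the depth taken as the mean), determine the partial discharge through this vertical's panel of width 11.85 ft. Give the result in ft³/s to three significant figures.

54.4 ft³/s

v̄ = v₀.₆ = 2.096 ft/s
q = v̄ × d × w = 2.096 × 2.19 × 11.85 = 54.39 ft³/s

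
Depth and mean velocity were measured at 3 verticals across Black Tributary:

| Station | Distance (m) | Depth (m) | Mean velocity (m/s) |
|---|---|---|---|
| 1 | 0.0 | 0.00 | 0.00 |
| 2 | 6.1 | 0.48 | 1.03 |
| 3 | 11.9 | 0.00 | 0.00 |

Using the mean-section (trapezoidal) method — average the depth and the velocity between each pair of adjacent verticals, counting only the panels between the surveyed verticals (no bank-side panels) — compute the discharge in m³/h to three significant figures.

Panel 1-2: Δb = 6.1 m, d̄ = (0.00+0.48)/2 = 0.24, v̄ = (0.00+1.03)/2 = 0.515 → q = 6.1×0.24×0.515 = 0.7540 m³/s
Panel 2-3: Δb = 5.8 m, d̄ = (0.48+0.00)/2 = 0.24, v̄ = (1.03+0.00)/2 = 0.515 → q = 5.8×0.24×0.515 = 0.7169 m³/s
Q = Σ q = 1.471 m³/s
= 1.471 × 3600 = 5295 m³/h

5300 m³/h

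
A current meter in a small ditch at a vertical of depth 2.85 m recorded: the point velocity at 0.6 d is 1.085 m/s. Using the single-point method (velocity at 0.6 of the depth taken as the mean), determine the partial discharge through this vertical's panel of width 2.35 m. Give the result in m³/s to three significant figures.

7.27 m³/s

v̄ = v₀.₆ = 1.085 m/s
q = v̄ × d × w = 1.085 × 2.85 × 2.35 = 7.267 m³/s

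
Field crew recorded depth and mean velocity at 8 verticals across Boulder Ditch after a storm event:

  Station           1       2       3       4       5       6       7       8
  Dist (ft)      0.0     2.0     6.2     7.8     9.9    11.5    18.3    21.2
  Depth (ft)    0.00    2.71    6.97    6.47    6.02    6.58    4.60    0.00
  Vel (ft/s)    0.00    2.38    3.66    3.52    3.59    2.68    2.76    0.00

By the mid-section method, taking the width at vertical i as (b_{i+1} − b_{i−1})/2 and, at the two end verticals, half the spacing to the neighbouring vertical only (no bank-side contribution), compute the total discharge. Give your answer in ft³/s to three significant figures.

w_2 = (6.2 − 0.0)/2 = 3.1 ft; q_2 = 2.38 × 2.71 × 3.1 = 19.99 ft³/s
w_3 = (7.8 − 2.0)/2 = 2.9 ft; q_3 = 3.66 × 6.97 × 2.9 = 73.98 ft³/s
w_4 = (9.9 − 6.2)/2 = 1.85 ft; q_4 = 3.52 × 6.47 × 1.85 = 42.13 ft³/s
w_5 = (11.5 − 7.8)/2 = 1.85 ft; q_5 = 3.59 × 6.02 × 1.85 = 39.98 ft³/s
w_6 = (18.3 − 9.9)/2 = 4.2 ft; q_6 = 2.68 × 6.58 × 4.2 = 74.06 ft³/s
w_7 = (21.2 − 11.5)/2 = 4.85 ft; q_7 = 2.76 × 4.60 × 4.85 = 61.58 ft³/s
Stations 1, 8 contribute zero (depth or velocity is 0).
Q = Σ qᵢ = 311.7 ft³/s

312 ft³/s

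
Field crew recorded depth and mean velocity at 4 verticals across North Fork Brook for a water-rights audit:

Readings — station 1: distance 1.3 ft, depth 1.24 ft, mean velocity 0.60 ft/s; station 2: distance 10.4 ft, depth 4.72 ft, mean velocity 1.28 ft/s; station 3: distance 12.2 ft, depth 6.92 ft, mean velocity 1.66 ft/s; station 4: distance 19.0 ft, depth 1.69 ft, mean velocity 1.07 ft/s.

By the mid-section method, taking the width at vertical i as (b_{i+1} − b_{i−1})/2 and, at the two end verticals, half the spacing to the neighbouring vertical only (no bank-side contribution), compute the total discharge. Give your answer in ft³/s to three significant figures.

w_1 = (10.4 − 1.3)/2 = 4.55 ft; q_1 = 0.60 × 1.24 × 4.55 = 3.385 ft³/s
w_2 = (12.2 − 1.3)/2 = 5.45 ft; q_2 = 1.28 × 4.72 × 5.45 = 32.93 ft³/s
w_3 = (19.0 − 10.4)/2 = 4.3 ft; q_3 = 1.66 × 6.92 × 4.3 = 49.39 ft³/s
w_4 = (19.0 − 12.2)/2 = 3.4 ft; q_4 = 1.07 × 1.69 × 3.4 = 6.148 ft³/s
Q = Σ qᵢ = 91.86 ft³/s

91.9 ft³/s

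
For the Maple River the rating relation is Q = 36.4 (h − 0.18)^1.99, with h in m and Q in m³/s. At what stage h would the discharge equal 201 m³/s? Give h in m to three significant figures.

2.54 m

h − h₀ = (Q/C)^(1/b) = (201/36.4)^(1/1.99) = 2.360 m
h = 0.18 + 2.360 = 2.540 m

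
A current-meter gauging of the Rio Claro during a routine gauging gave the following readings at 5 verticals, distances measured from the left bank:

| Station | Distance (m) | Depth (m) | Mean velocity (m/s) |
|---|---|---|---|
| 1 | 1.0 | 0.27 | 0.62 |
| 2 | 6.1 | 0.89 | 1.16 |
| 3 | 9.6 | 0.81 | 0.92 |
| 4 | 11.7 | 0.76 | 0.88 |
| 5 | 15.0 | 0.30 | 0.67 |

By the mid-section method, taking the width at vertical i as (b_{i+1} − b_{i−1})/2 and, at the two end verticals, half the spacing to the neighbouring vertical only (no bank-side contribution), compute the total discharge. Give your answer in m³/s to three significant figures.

w_1 = (6.1 − 1.0)/2 = 2.55 m; q_1 = 0.62 × 0.27 × 2.55 = 0.4269 m³/s
w_2 = (9.6 − 1.0)/2 = 4.3 m; q_2 = 1.16 × 0.89 × 4.3 = 4.439 m³/s
w_3 = (11.7 − 6.1)/2 = 2.8 m; q_3 = 0.92 × 0.81 × 2.8 = 2.087 m³/s
w_4 = (15.0 − 9.6)/2 = 2.7 m; q_4 = 0.88 × 0.76 × 2.7 = 1.806 m³/s
w_5 = (15.0 − 11.7)/2 = 1.65 m; q_5 = 0.67 × 0.30 × 1.65 = 0.3317 m³/s
Q = Σ qᵢ = 9.090 m³/s

9.09 m³/s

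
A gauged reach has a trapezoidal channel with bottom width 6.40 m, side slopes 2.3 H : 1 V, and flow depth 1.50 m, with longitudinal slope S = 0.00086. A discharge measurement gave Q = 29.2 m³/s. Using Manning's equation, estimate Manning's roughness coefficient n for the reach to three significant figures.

A = (b + z·y)·y = (6.40 + 2.3×1.50)×1.50 = 14.78 m²
P = b + 2y√(1+z²) = 6.40 + 2×1.50×√(1+2.3²) = 13.92 m
R = A/P = 14.78/13.92 = 1.061 m
n = (1/Q)·A·R^(2/3)·S^(1/2) = (1/29.2) × 14.78 × 1.040 × 0.02933 = 0.01544

0.0154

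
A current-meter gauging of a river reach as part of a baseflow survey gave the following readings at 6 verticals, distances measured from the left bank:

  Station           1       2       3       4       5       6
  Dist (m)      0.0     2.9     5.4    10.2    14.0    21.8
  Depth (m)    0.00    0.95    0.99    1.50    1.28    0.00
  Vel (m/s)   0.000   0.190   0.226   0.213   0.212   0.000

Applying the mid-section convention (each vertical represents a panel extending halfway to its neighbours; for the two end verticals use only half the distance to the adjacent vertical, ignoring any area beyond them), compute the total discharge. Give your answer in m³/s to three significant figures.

4.25 m³/s

w_2 = (5.4 − 0.0)/2 = 2.7 m; q_2 = 0.190 × 0.95 × 2.7 = 0.4874 m³/s
w_3 = (10.2 − 2.9)/2 = 3.65 m; q_3 = 0.226 × 0.99 × 3.65 = 0.8167 m³/s
w_4 = (14.0 − 5.4)/2 = 4.3 m; q_4 = 0.213 × 1.50 × 4.3 = 1.374 m³/s
w_5 = (21.8 − 10.2)/2 = 5.8 m; q_5 = 0.212 × 1.28 × 5.8 = 1.574 m³/s
Stations 1, 6 contribute zero (depth or velocity is 0).
Q = Σ qᵢ = 4.252 m³/s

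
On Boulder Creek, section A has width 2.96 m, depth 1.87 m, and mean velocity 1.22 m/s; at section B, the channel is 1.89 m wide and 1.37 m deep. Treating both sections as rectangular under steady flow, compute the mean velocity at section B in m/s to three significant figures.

2.61 m/s

Q = A₁V₁ = (2.96×1.87) × 1.22 = 6.753 m³/s
A₂ = 1.89 × 1.37 = 2.589 m²
V₂ = Q/A₂ = 6.753/2.589 = 2.608 m/s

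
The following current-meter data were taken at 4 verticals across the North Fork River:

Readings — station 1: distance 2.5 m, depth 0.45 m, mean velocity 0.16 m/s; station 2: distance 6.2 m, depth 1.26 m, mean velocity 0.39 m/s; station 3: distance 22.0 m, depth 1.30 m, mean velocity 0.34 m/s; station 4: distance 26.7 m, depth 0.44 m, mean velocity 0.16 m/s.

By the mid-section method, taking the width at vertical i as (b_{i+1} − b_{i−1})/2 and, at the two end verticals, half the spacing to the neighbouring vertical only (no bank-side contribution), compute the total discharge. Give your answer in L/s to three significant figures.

w_1 = (6.2 − 2.5)/2 = 1.85 m; q_1 = 0.16 × 0.45 × 1.85 = 0.1332 m³/s
w_2 = (22.0 − 2.5)/2 = 9.75 m; q_2 = 0.39 × 1.26 × 9.75 = 4.791 m³/s
w_3 = (26.7 − 6.2)/2 = 10.25 m; q_3 = 0.34 × 1.30 × 10.25 = 4.531 m³/s
w_4 = (26.7 − 22.0)/2 = 2.35 m; q_4 = 0.16 × 0.44 × 2.35 = 0.1654 m³/s
Q = Σ qᵢ = 9.620 m³/s
= 9.620 × 1000 = 9620 L/s

9620 L/s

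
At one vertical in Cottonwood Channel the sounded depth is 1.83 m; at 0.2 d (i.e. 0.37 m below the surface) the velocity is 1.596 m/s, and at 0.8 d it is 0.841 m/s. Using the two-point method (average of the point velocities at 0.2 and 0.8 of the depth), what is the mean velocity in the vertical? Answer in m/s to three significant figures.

1.22 m/s

v̄ = (1.596 + 0.841) / 2 = 1.219 m/s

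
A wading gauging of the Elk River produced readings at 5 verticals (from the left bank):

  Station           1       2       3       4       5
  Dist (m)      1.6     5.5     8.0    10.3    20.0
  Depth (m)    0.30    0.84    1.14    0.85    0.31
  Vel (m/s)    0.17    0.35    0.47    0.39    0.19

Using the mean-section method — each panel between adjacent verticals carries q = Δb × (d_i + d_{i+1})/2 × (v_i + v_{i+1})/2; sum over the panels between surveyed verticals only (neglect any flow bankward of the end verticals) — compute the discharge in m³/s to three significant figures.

Panel 1-2: Δb = 3.9 m, d̄ = (0.30+0.84)/2 = 0.57, v̄ = (0.17+0.35)/2 = 0.26 → q = 3.9×0.57×0.26 = 0.5780 m³/s
Panel 2-3: Δb = 2.5 m, d̄ = (0.84+1.14)/2 = 0.99, v̄ = (0.35+0.47)/2 = 0.41 → q = 2.5×0.99×0.41 = 1.015 m³/s
Panel 3-4: Δb = 2.3 m, d̄ = (1.14+0.85)/2 = 0.995, v̄ = (0.47+0.39)/2 = 0.43 → q = 2.3×0.995×0.43 = 0.9841 m³/s
Panel 4-5: Δb = 9.7 m, d̄ = (0.85+0.31)/2 = 0.58, v̄ = (0.39+0.19)/2 = 0.29 → q = 9.7×0.58×0.29 = 1.632 m³/s
Q = Σ q = 4.208 m³/s

4.21 m³/s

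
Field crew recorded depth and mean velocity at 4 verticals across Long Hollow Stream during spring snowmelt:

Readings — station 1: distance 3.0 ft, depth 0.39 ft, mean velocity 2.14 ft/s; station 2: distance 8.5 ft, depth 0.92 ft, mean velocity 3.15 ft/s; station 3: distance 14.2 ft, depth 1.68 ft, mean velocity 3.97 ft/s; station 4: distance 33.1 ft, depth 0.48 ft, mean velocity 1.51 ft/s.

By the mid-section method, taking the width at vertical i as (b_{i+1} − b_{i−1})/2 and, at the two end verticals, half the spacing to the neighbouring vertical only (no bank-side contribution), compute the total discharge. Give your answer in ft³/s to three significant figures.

107 ft³/s

w_1 = (8.5 − 3.0)/2 = 2.75 ft; q_1 = 2.14 × 0.39 × 2.75 = 2.295 ft³/s
w_2 = (14.2 − 3.0)/2 = 5.6 ft; q_2 = 3.15 × 0.92 × 5.6 = 16.23 ft³/s
w_3 = (33.1 − 8.5)/2 = 12.3 ft; q_3 = 3.97 × 1.68 × 12.3 = 82.04 ft³/s
w_4 = (33.1 − 14.2)/2 = 9.45 ft; q_4 = 1.51 × 0.48 × 9.45 = 6.849 ft³/s
Q = Σ qᵢ = 107.4 ft³/s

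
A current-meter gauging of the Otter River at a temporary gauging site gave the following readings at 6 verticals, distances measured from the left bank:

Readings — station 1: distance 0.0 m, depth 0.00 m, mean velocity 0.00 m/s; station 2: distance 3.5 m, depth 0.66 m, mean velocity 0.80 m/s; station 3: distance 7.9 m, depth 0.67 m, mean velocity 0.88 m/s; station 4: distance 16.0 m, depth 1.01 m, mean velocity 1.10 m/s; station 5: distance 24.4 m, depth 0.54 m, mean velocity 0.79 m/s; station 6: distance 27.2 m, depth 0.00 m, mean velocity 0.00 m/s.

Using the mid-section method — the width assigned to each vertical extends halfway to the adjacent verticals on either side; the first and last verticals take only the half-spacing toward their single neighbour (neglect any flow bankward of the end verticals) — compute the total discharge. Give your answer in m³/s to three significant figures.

17.3 m³/s

w_2 = (7.9 − 0.0)/2 = 3.95 m; q_2 = 0.80 × 0.66 × 3.95 = 2.086 m³/s
w_3 = (16.0 − 3.5)/2 = 6.25 m; q_3 = 0.88 × 0.67 × 6.25 = 3.685 m³/s
w_4 = (24.4 − 7.9)/2 = 8.25 m; q_4 = 1.10 × 1.01 × 8.25 = 9.166 m³/s
w_5 = (27.2 − 16.0)/2 = 5.6 m; q_5 = 0.79 × 0.54 × 5.6 = 2.389 m³/s
Stations 1, 6 contribute zero (depth or velocity is 0).
Q = Σ qᵢ = 17.33 m³/s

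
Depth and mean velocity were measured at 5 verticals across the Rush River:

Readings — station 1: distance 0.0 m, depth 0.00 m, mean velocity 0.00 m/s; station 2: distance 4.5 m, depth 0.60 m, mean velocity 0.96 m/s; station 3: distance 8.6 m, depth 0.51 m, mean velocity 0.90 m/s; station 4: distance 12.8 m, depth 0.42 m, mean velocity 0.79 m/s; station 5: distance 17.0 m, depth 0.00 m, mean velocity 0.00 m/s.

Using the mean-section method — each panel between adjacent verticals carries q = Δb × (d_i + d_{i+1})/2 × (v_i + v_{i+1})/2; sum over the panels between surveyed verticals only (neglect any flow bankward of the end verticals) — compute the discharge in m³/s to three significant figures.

4.76 m³/s

Panel 1-2: Δb = 4.5 m, d̄ = (0.00+0.60)/2 = 0.3, v̄ = (0.00+0.96)/2 = 0.48 → q = 4.5×0.3×0.48 = 0.6480 m³/s
Panel 2-3: Δb = 4.1 m, d̄ = (0.60+0.51)/2 = 0.555, v̄ = (0.96+0.90)/2 = 0.93 → q = 4.1×0.555×0.93 = 2.116 m³/s
Panel 3-4: Δb = 4.2 m, d̄ = (0.51+0.42)/2 = 0.465, v̄ = (0.90+0.79)/2 = 0.845 → q = 4.2×0.465×0.845 = 1.650 m³/s
Panel 4-5: Δb = 4.2 m, d̄ = (0.42+0.00)/2 = 0.21, v̄ = (0.79+0.00)/2 = 0.395 → q = 4.2×0.21×0.395 = 0.3484 m³/s
Q = Σ q = 4.763 m³/s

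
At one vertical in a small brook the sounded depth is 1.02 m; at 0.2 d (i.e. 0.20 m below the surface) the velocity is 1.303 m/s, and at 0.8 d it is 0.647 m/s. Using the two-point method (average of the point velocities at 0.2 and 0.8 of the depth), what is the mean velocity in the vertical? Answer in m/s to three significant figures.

v̄ = (1.303 + 0.647) / 2 = 0.9750 m/s

0.975 m/s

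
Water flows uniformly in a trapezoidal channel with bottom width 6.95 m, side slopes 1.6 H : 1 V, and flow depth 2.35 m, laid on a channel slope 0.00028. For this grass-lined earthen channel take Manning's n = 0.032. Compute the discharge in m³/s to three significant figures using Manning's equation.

A = (b + z·y)·y = (6.95 + 1.6×2.35)×2.35 = 25.17 m²
P = b + 2y√(1+z²) = 6.95 + 2×2.35×√(1+1.6²) = 15.82 m
R = A/P = 25.17/15.82 = 1.591 m
Q = (1/n)·A·R^(2/3)·S^(1/2) = (1/0.032) × 25.17 × 1.591^(2/3) × 0.00028^(1/2) = 17.94 m³/s

17.9 m³/s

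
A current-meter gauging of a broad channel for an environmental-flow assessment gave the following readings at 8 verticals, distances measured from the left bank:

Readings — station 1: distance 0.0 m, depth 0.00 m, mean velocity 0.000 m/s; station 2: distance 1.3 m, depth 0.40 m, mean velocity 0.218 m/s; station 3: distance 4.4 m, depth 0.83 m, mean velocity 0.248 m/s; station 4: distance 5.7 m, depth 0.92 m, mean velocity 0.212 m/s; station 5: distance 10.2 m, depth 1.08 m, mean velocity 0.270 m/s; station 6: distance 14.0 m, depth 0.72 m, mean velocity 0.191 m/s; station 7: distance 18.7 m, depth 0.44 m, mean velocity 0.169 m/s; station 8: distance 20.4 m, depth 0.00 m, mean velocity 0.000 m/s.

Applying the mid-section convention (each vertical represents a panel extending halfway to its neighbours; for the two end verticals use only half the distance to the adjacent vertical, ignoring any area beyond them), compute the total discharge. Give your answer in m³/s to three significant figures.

w_2 = (4.4 − 0.0)/2 = 2.2 m; q_2 = 0.218 × 0.40 × 2.2 = 0.1918 m³/s
w_3 = (5.7 − 1.3)/2 = 2.2 m; q_3 = 0.248 × 0.83 × 2.2 = 0.4528 m³/s
w_4 = (10.2 − 4.4)/2 = 2.9 m; q_4 = 0.212 × 0.92 × 2.9 = 0.5656 m³/s
w_5 = (14.0 − 5.7)/2 = 4.15 m; q_5 = 0.270 × 1.08 × 4.15 = 1.210 m³/s
w_6 = (18.7 − 10.2)/2 = 4.25 m; q_6 = 0.191 × 0.72 × 4.25 = 0.5845 m³/s
w_7 = (20.4 − 14.0)/2 = 3.2 m; q_7 = 0.169 × 0.44 × 3.2 = 0.2380 m³/s
Stations 1, 8 contribute zero (depth or velocity is 0).
Q = Σ qᵢ = 3.243 m³/s

3.24 m³/s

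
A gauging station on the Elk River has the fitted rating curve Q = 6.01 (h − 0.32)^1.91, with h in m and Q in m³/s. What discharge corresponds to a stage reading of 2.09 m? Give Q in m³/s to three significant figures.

Q = 6.01 × (2.09 − 0.32)^1.91 = 6.01 × 1.77^1.91 = 17.89 m³/s

17.9 m³/s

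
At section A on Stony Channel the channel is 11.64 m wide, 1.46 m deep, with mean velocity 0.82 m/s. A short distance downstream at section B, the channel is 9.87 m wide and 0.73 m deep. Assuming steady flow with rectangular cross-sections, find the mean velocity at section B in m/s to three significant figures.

1.93 m/s

Q = A₁V₁ = (11.64×1.46) × 0.82 = 13.94 m³/s
A₂ = 9.87 × 0.73 = 7.205 m²
V₂ = Q/A₂ = 13.94/7.205 = 1.934 m/s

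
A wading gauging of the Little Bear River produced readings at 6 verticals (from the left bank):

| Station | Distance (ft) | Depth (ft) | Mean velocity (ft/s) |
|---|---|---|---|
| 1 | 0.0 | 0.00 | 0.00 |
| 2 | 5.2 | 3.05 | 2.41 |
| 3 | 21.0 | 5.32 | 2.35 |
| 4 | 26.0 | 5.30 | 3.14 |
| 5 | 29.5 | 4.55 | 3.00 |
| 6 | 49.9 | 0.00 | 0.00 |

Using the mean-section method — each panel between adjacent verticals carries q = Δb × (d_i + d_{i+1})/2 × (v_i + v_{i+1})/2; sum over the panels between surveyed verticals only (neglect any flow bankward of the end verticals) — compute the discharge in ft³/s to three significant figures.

362 ft³/s

Panel 1-2: Δb = 5.2 ft, d̄ = (0.00+3.05)/2 = 1.525, v̄ = (0.00+2.41)/2 = 1.205 → q = 5.2×1.525×1.205 = 9.556 ft³/s
Panel 2-3: Δb = 15.8 ft, d̄ = (3.05+5.32)/2 = 4.185, v̄ = (2.41+2.35)/2 = 2.38 → q = 15.8×4.185×2.38 = 157.4 ft³/s
Panel 3-4: Δb = 5 ft, d̄ = (5.32+5.30)/2 = 5.31, v̄ = (2.35+3.14)/2 = 2.745 → q = 5×5.31×2.745 = 72.88 ft³/s
Panel 4-5: Δb = 3.5 ft, d̄ = (5.30+4.55)/2 = 4.925, v̄ = (3.14+3.00)/2 = 3.07 → q = 3.5×4.925×3.07 = 52.92 ft³/s
Panel 5-6: Δb = 20.4 ft, d̄ = (4.55+0.00)/2 = 2.275, v̄ = (3.00+0.00)/2 = 1.5 → q = 20.4×2.275×1.5 = 69.62 ft³/s
Q = Σ q = 362.3 ft³/s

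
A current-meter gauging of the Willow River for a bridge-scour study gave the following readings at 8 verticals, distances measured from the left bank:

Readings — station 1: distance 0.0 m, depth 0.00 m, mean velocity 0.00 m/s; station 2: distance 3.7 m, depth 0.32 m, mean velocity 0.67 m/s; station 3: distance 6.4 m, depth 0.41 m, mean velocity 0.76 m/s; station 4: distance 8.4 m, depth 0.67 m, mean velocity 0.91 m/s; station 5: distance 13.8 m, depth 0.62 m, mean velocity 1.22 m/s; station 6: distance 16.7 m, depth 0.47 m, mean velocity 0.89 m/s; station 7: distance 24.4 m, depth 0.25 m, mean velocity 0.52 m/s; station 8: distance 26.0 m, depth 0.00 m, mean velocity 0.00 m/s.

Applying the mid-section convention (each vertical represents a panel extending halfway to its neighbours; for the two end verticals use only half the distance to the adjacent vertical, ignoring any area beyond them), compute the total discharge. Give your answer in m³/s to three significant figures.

9.63 m³/s

w_2 = (6.4 − 0.0)/2 = 3.2 m; q_2 = 0.67 × 0.32 × 3.2 = 0.6861 m³/s
w_3 = (8.4 − 3.7)/2 = 2.35 m; q_3 = 0.76 × 0.41 × 2.35 = 0.7323 m³/s
w_4 = (13.8 − 6.4)/2 = 3.7 m; q_4 = 0.91 × 0.67 × 3.7 = 2.256 m³/s
w_5 = (16.7 − 8.4)/2 = 4.15 m; q_5 = 1.22 × 0.62 × 4.15 = 3.139 m³/s
w_6 = (24.4 − 13.8)/2 = 5.3 m; q_6 = 0.89 × 0.47 × 5.3 = 2.217 m³/s
w_7 = (26.0 − 16.7)/2 = 4.65 m; q_7 = 0.52 × 0.25 × 4.65 = 0.6045 m³/s
Stations 1, 8 contribute zero (depth or velocity is 0).
Q = Σ qᵢ = 9.635 m³/s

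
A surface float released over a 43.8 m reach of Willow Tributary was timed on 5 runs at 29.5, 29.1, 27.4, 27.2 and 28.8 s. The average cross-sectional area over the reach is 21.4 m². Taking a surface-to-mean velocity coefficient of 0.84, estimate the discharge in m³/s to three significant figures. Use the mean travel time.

27.7 m³/s

t̄ = (29.5 + 29.1 + 27.4 + 27.2 + 28.8) / 5 = 28.4 s
v_surface = L / t̄ = 43.8 / 28.4 = 1.542 m/s
v_mean = 0.84 × 1.542 = 1.295 m/s
Q = A × v_mean = 21.4 × 1.295 = 27.72 m³/s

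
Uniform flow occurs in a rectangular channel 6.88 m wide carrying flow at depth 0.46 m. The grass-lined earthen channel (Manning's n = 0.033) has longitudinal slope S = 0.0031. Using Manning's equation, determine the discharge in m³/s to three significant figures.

A = b·y = 6.88 × 0.46 = 3.165 m²
P = b + 2y = 6.88 + 2×0.46 = 7.800 m
R = A/P = 3.165/7.800 = 0.4057 m
Q = (1/n)·A·R^(2/3)·S^(1/2) = (1/0.033) × 3.165 × 0.4057^(2/3) × 0.0031^(1/2) = 2.926 m³/s

2.93 m³/s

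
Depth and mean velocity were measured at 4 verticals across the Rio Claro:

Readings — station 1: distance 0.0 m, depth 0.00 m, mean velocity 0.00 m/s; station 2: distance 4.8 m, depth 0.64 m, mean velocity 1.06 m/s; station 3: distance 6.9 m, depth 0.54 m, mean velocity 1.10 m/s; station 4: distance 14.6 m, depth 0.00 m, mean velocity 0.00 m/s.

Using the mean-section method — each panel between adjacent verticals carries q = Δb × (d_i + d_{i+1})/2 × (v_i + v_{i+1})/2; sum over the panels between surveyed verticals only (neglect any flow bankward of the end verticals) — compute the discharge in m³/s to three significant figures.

Panel 1-2: Δb = 4.8 m, d̄ = (0.00+0.64)/2 = 0.32, v̄ = (0.00+1.06)/2 = 0.53 → q = 4.8×0.32×0.53 = 0.8141 m³/s
Panel 2-3: Δb = 2.1 m, d̄ = (0.64+0.54)/2 = 0.59, v̄ = (1.06+1.10)/2 = 1.08 → q = 2.1×0.59×1.08 = 1.338 m³/s
Panel 3-4: Δb = 7.7 m, d̄ = (0.54+0.00)/2 = 0.27, v̄ = (1.10+0.00)/2 = 0.55 → q = 7.7×0.27×0.55 = 1.143 m³/s
Q = Σ q = 3.296 m³/s

3.30 m³/s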